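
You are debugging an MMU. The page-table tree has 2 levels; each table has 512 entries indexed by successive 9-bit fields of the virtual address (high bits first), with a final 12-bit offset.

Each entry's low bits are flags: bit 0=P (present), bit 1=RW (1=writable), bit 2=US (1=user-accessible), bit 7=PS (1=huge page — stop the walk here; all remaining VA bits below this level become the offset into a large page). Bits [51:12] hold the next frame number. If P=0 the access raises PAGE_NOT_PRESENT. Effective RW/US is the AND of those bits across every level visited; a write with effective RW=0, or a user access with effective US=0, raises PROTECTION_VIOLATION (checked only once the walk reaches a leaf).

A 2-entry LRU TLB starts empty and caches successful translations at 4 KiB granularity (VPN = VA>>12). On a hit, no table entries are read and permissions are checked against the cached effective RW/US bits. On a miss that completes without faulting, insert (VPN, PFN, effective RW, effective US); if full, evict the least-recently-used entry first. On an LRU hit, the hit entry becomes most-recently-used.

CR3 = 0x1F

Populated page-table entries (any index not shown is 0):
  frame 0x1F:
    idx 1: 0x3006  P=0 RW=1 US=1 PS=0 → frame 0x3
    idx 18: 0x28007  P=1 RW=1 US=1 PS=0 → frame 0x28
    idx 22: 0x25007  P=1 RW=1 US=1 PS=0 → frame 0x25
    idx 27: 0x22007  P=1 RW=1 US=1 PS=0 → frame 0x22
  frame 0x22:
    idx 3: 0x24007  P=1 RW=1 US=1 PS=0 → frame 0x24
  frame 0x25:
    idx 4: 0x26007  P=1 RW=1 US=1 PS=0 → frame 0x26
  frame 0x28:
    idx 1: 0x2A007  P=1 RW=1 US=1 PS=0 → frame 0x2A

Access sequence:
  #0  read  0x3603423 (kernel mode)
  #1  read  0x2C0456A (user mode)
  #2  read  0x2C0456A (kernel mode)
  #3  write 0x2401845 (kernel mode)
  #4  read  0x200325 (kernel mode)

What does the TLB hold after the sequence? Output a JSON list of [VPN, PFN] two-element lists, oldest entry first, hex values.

Walk each access:
#0 VA=0x3603423 (r,kernel):
  [0] read 0x1F idx=27: raw=0x22007 flags P=1 W=1 U=1 S=0
  [1] read 0x22 idx=3: raw=0x24007 flags P=1 W=1 U=1 S=0
  → PA=0x24423  (2 entries read)
#1 VA=0x2C0456A (r,user):
  [0] read 0x1F idx=22: raw=0x25007 flags P=1 W=1 U=1 S=0
  [1] read 0x25 idx=4: raw=0x26007 flags P=1 W=1 U=1 S=0
  → PA=0x2656A  (2 entries read)
#2 VA=0x2C0456A (r,kernel):
  TLB hit vpn=0x2C04 → PA=0x2656A
#3 VA=0x2401845 (w,kernel):
  [0] read 0x1F idx=18: raw=0x28007 flags P=1 W=1 U=1 S=0
  [1] read 0x28 idx=1: raw=0x2A007 flags P=1 W=1 U=1 S=0
  → PA=0x2A845  (2 entries read)
#4 VA=0x200325 (r,kernel):
  [0] read 0x1F idx=1: raw=0x3006 flags P=0 W=1 U=1 S=0
  ⇒ fault: PAGE_NOT_PRESENT  — 1 lookups

TLB: [["0x2C04", "0x26"], ["0x2401", "0x2A"]]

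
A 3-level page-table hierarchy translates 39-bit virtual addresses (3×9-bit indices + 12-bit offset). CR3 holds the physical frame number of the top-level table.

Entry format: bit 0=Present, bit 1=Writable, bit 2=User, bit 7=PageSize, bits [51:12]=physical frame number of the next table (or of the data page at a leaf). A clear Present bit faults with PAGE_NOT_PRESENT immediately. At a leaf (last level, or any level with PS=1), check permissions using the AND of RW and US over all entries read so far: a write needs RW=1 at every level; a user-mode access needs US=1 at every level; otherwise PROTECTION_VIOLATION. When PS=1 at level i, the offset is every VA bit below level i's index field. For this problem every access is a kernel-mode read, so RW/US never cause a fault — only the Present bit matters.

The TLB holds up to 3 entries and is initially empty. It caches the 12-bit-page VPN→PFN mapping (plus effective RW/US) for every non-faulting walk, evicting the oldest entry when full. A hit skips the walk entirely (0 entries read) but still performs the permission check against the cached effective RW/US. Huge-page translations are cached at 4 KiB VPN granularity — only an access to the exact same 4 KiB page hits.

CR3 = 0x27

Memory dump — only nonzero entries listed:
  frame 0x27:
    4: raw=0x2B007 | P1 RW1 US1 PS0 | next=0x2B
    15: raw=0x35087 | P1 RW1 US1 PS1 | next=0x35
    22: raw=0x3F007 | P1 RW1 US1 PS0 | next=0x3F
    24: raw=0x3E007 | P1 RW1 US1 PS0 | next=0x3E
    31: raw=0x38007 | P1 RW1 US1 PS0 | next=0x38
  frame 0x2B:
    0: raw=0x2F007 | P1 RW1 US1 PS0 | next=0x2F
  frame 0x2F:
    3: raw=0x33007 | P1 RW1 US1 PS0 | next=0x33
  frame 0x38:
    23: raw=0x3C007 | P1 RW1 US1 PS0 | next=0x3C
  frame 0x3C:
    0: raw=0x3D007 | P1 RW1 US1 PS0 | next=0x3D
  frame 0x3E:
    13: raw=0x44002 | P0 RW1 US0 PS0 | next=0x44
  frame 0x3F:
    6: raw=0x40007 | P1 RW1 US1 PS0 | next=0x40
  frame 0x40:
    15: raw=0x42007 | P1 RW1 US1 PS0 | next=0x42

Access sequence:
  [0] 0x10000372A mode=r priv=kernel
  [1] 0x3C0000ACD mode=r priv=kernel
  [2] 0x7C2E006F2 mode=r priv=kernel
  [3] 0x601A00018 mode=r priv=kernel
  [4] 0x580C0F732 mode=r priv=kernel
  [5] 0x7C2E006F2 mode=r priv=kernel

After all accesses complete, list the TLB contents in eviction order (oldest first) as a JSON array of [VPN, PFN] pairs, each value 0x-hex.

Walk each access:
#0 VA=0x10000372A (r,kernel):
  lvl0: tbl 0x27, slot 4 ⇒ 0x2B007 (P1/RW1/US1/PS0)
  lvl1: tbl 0x2B, slot 0 ⇒ 0x2F007 (P1/RW1/US1/PS0)
  lvl2: tbl 0x2F, slot 3 ⇒ 0x33007 (P1/RW1/US1/PS0)
  → PA=0x3372A  (3 entries read)
#1 VA=0x3C0000ACD (r,kernel):
  lvl0: tbl 0x27, slot 15 ⇒ 0x35087 (P1/RW1/US1/PS1)
  → PA=0x35ACD (huge @L0)  (1 entries read)
#2 VA=0x7C2E006F2 (r,kernel):
  lvl0: tbl 0x27, slot 31 ⇒ 0x38007 (P1/RW1/US1/PS0)
  lvl1: tbl 0x38, slot 23 ⇒ 0x3C007 (P1/RW1/US1/PS0)
  lvl2: tbl 0x3C, slot 0 ⇒ 0x3D007 (P1/RW1/US1/PS0)
  → PA=0x3D6F2  (3 entries read)
#3 VA=0x601A00018 (r,kernel):
  lvl0: tbl 0x27, slot 24 ⇒ 0x3E007 (P1/RW1/US1/PS0)
  lvl1: tbl 0x3E, slot 13 ⇒ 0x44002 (P0/RW1/US0/PS0)
  → PAGE_NOT_PRESENT  (2 entries read)
#4 VA=0x580C0F732 (r,kernel):
  lvl0: tbl 0x27, slot 22 ⇒ 0x3F007 (P1/RW1/US1/PS0)
  lvl1: tbl 0x3F, slot 6 ⇒ 0x40007 (P1/RW1/US1/PS0)
  lvl2: tbl 0x40, slot 15 ⇒ 0x42007 (P1/RW1/US1/PS0)
  → PA=0x42732  (3 entries read)
#5 VA=0x7C2E006F2 (r,kernel):
  TLB hit vpn=0x7C2E00 → PA=0x3D6F2

TLB: [["0x3C0000", "0x35"], ["0x7C2E00", "0x3D"], ["0x580C0F", "0x42"]]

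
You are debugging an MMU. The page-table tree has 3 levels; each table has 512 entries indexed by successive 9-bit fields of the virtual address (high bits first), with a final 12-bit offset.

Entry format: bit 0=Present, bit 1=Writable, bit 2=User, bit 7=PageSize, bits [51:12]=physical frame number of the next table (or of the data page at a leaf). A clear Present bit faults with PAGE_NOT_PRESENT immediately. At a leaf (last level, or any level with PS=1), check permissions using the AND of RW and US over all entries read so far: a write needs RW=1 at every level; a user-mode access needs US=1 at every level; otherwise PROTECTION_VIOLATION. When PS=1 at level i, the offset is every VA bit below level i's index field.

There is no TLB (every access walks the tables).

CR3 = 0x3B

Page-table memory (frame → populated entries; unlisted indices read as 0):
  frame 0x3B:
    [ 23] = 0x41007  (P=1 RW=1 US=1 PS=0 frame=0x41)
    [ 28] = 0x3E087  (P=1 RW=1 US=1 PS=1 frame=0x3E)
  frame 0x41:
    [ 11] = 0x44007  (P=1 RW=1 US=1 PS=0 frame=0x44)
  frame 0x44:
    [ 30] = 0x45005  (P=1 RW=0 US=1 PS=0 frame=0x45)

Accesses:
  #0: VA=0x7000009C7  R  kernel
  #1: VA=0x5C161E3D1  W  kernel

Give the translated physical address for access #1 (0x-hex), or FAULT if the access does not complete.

Walk each access:
#0 VA=0x7000009C7 (r,kernel):
  lvl0: tbl 0x3B, slot 28 ⇒ 0x3E087 (P1/RW1/US1/PS1)
  ✓ 0x3E9C7 (huge @L0)  — 1 lookups
#1 VA=0x5C161E3D1 (w,kernel):
  lvl0: tbl 0x3B, slot 23 ⇒ 0x41007 (P1/RW1/US1/PS0)
  lvl1: tbl 0x41, slot 11 ⇒ 0x44007 (P1/RW1/US1/PS0)
  lvl2: tbl 0x44, slot 30 ⇒ 0x45005 (P1/RW0/US1/PS0)
  → PROTECTION_VIOLATION  (3 entries read)

Access #1 PA: FAULT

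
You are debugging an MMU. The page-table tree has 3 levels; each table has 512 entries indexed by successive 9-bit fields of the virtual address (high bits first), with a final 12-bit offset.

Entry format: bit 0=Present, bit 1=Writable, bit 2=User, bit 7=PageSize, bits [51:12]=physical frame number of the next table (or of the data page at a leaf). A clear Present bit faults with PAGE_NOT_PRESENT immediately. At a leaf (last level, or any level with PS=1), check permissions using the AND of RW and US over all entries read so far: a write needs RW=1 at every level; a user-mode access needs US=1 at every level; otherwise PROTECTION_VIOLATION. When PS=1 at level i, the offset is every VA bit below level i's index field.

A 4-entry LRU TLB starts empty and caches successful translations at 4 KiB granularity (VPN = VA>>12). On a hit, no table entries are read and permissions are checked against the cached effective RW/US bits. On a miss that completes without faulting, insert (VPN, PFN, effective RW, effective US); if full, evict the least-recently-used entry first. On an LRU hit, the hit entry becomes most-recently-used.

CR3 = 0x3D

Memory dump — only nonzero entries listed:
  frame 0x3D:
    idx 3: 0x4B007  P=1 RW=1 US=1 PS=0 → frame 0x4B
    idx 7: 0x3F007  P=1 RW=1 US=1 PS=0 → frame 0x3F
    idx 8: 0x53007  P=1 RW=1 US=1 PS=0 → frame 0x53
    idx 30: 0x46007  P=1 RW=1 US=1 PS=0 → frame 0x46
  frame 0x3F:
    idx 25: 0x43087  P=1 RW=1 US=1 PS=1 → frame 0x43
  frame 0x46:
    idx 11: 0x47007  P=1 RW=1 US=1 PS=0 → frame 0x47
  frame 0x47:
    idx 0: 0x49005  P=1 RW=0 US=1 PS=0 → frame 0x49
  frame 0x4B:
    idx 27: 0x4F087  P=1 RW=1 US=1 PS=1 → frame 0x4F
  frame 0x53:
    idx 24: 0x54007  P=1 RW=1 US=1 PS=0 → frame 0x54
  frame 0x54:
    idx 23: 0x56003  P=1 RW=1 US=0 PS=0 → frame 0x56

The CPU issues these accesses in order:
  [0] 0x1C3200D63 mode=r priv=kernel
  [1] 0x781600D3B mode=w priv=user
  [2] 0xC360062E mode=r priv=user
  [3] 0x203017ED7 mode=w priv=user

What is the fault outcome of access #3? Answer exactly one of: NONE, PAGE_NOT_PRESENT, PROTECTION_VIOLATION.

Per-access translation:
#0 VA=0x1C3200D63 (r,kernel):
  lvl0: tbl 0x3D, slot 7 ⇒ 0x3F007 (P1/RW1/US1/PS0)
  lvl1: tbl 0x3F, slot 25 ⇒ 0x43087 (P1/RW1/US1/PS1)
  ⇒ phys 0x43D63 (huge @L1)  [2 reads]
#1 VA=0x781600D3B (w,user):
  lvl0: tbl 0x3D, slot 30 ⇒ 0x46007 (P1/RW1/US1/PS0)
  lvl1: tbl 0x46, slot 11 ⇒ 0x47007 (P1/RW1/US1/PS0)
  lvl2: tbl 0x47, slot 0 ⇒ 0x49005 (P1/RW0/US1/PS0)
  → PROTECTION_VIOLATION  (3 entries read)
#2 VA=0xC360062E (r,user):
  lvl0: tbl 0x3D, slot 3 ⇒ 0x4B007 (P1/RW1/US1/PS0)
  lvl1: tbl 0x4B, slot 27 ⇒ 0x4F087 (P1/RW1/US1/PS1)
  ⇒ phys 0x4F62E (huge @L1)  [2 reads]
#3 VA=0x203017ED7 (w,user):
  lvl0: tbl 0x3D, slot 8 ⇒ 0x53007 (P1/RW1/US1/PS0)
  lvl1: tbl 0x53, slot 24 ⇒ 0x54007 (P1/RW1/US1/PS0)
  lvl2: tbl 0x54, slot 23 ⇒ 0x56003 (P1/RW1/US0/PS0)
  → PROTECTION_VIOLATION  (3 entries read)

Access #3 fault: PROTECTION_VIOLATION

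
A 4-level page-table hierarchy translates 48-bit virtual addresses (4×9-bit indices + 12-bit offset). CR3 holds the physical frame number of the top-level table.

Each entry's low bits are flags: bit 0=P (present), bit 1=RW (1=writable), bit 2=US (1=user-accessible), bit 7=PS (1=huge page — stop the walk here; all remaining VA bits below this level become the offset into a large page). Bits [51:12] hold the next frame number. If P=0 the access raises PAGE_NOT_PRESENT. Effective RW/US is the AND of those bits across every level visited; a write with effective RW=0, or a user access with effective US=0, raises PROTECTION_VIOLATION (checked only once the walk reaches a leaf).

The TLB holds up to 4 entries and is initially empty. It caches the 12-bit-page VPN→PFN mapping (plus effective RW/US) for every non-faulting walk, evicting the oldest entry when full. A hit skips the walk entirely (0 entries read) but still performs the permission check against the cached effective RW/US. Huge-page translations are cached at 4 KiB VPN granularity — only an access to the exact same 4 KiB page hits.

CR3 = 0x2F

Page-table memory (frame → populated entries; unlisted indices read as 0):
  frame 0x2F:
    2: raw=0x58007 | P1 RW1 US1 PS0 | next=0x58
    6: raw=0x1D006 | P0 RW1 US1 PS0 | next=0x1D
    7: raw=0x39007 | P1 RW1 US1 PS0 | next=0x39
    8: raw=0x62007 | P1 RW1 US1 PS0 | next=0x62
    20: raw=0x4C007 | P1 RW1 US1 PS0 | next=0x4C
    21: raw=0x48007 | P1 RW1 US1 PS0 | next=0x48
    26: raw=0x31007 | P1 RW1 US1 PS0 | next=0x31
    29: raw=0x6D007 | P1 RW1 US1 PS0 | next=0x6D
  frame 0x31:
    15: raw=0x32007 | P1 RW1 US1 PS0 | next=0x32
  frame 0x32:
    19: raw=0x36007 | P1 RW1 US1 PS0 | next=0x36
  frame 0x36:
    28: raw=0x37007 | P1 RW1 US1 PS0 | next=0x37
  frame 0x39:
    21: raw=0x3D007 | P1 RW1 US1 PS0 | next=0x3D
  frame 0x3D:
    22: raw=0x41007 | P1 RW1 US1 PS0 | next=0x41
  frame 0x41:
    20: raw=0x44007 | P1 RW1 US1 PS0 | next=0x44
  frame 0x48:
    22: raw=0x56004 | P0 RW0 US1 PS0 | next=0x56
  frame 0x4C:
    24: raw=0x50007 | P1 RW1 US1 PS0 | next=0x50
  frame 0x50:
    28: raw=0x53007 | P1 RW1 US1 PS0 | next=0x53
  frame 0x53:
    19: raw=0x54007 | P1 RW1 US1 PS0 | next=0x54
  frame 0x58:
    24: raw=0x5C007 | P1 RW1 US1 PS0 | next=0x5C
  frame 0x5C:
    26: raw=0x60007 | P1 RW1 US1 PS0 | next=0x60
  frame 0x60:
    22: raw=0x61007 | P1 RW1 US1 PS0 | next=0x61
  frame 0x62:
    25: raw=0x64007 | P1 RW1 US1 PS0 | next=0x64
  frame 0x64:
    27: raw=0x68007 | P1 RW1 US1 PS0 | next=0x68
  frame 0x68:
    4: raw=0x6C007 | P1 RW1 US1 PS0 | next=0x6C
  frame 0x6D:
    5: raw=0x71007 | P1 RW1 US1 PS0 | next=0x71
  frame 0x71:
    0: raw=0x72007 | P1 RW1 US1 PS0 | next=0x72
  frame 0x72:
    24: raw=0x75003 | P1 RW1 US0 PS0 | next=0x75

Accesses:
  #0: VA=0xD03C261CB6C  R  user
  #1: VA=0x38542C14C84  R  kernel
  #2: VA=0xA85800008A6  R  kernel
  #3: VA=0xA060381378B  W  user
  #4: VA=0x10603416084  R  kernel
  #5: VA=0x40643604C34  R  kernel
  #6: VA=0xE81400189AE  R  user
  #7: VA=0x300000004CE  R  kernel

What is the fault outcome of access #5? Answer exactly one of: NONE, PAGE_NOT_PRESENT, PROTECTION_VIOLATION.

Walk each access:
#0 VA=0xD03C261CB6C (r,user):
  [0] read 0x2F idx=26: raw=0x31007 flags P=1 W=1 U=1 S=0
  [1] read 0x31 idx=15: raw=0x32007 flags P=1 W=1 U=1 S=0
  [2] read 0x32 idx=19: raw=0x36007 flags P=1 W=1 U=1 S=0
  [3] read 0x36 idx=28: raw=0x37007 flags P=1 W=1 U=1 S=0
  → PA=0x37B6C  (4 entries read)
#1 VA=0x38542C14C84 (r,kernel):
  [0] read 0x2F idx=7: raw=0x39007 flags P=1 W=1 U=1 S=0
  [1] read 0x39 idx=21: raw=0x3D007 flags P=1 W=1 U=1 S=0
  [2] read 0x3D idx=22: raw=0x41007 flags P=1 W=1 U=1 S=0
  [3] read 0x41 idx=20: raw=0x44007 flags P=1 W=1 U=1 S=0
  → PA=0x44C84  (4 entries read)
#2 VA=0xA85800008A6 (r,kernel):
  [0] read 0x2F idx=21: raw=0x48007 flags P=1 W=1 U=1 S=0
  [1] read 0x48 idx=22: raw=0x56004 flags P=0 W=0 U=1 S=0
  → PAGE_NOT_PRESENT  (2 entries read)
#3 VA=0xA060381378B (w,user):
  [0] read 0x2F idx=20: raw=0x4C007 flags P=1 W=1 U=1 S=0
  [1] read 0x4C idx=24: raw=0x50007 flags P=1 W=1 U=1 S=0
  [2] read 0x50 idx=28: raw=0x53007 flags P=1 W=1 U=1 S=0
  [3] read 0x53 idx=19: raw=0x54007 flags P=1 W=1 U=1 S=0
  → PA=0x5478B  (4 entries read)
#4 VA=0x10603416084 (r,kernel):
  [0] read 0x2F idx=2: raw=0x58007 flags P=1 W=1 U=1 S=0
  [1] read 0x58 idx=24: raw=0x5C007 flags P=1 W=1 U=1 S=0
  [2] read 0x5C idx=26: raw=0x60007 flags P=1 W=1 U=1 S=0
  [3] read 0x60 idx=22: raw=0x61007 flags P=1 W=1 U=1 S=0
  → PA=0x61084  (4 entries read)
#5 VA=0x40643604C34 (r,kernel):
  [0] read 0x2F idx=8: raw=0x62007 flags P=1 W=1 U=1 S=0
  [1] read 0x62 idx=25: raw=0x64007 flags P=1 W=1 U=1 S=0
  [2] read 0x64 idx=27: raw=0x68007 flags P=1 W=1 U=1 S=0
  [3] read 0x68 idx=4: raw=0x6C007 flags P=1 W=1 U=1 S=0
  → PA=0x6CC34  (4 entries read)
#6 VA=0xE81400189AE (r,user):
  [0] read 0x2F idx=29: raw=0x6D007 flags P=1 W=1 U=1 S=0
  [1] read 0x6D idx=5: raw=0x71007 flags P=1 W=1 U=1 S=0
  [2] read 0x71 idx=0: raw=0x72007 flags P=1 W=1 U=1 S=0
  [3] read 0x72 idx=24: raw=0x75003 flags P=1 W=1 U=0 S=0
  → PROTECTION_VIOLATION  (4 entries read)
#7 VA=0x300000004CE (r,kernel):
  [0] read 0x2F idx=6: raw=0x1D006 flags P=0 W=1 U=1 S=0
  → PAGE_NOT_PRESENT  (1 entries read)

Access #5 fault: NONE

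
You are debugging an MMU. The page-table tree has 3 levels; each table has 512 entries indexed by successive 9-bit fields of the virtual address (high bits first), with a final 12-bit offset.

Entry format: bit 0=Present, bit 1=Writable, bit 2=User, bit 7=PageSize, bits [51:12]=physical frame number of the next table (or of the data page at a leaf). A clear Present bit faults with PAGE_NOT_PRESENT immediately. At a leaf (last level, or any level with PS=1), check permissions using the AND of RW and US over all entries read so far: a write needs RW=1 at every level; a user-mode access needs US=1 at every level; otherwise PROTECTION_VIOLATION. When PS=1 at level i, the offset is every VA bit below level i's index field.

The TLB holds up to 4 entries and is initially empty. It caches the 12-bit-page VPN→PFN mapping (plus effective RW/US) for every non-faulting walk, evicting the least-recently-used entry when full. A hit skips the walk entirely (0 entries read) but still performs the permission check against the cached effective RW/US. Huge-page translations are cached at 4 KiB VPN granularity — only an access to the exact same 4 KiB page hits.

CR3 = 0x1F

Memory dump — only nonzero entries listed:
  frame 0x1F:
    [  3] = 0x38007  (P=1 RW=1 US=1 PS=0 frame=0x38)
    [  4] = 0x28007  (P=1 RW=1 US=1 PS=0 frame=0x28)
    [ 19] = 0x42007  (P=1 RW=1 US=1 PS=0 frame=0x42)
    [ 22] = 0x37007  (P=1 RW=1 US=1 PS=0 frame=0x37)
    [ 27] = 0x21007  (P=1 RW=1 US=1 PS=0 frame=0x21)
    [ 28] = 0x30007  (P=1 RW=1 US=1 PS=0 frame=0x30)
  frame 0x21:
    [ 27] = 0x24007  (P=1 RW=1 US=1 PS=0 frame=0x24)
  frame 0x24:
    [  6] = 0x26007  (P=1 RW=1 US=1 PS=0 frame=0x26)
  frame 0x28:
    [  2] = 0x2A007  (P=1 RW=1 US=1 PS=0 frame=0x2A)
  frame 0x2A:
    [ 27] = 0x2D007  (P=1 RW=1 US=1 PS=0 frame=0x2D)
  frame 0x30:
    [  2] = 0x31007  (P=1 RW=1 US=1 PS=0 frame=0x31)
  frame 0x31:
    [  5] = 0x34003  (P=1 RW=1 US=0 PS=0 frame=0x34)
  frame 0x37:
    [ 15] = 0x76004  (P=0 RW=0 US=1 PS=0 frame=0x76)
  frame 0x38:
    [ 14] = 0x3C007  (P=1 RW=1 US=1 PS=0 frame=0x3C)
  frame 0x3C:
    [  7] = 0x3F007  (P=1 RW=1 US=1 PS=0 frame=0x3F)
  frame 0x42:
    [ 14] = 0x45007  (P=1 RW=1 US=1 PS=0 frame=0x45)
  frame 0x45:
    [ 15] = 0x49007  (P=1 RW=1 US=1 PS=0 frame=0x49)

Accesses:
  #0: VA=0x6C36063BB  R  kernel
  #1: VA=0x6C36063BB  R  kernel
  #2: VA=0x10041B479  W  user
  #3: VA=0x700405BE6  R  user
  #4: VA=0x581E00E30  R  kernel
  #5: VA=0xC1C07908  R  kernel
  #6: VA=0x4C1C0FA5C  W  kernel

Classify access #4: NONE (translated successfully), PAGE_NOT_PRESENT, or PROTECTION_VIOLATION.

Trace:
#0 VA=0x6C36063BB (r,kernel):
  L0 @0x1F[27] → 0x21007  P=1,RW=1,US=1,PS=0
  L1 @0x21[27] → 0x24007  P=1,RW=1,US=1,PS=0
  L2 @0x24[6] → 0x26007  P=1,RW=1,US=1,PS=0
  → PA=0x263BB  (3 entries read)
#1 VA=0x6C36063BB (r,kernel):
  TLB hit vpn=0x6C3606 → PA=0x263BB
#2 VA=0x10041B479 (w,user):
  L0 @0x1F[4] → 0x28007  P=1,RW=1,US=1,PS=0
  L1 @0x28[2] → 0x2A007  P=1,RW=1,US=1,PS=0
  L2 @0x2A[27] → 0x2D007  P=1,RW=1,US=1,PS=0
  → PA=0x2D479  (3 entries read)
#3 VA=0x700405BE6 (r,user):
  L0 @0x1F[28] → 0x30007  P=1,RW=1,US=1,PS=0
  L1 @0x30[2] → 0x31007  P=1,RW=1,US=1,PS=0
  L2 @0x31[5] → 0x34003  P=1,RW=1,US=0,PS=0
  ✗ PROTECTION_VIOLATION  [3 reads]
#4 VA=0x581E00E30 (r,kernel):
  L0 @0x1F[22] → 0x37007  P=1,RW=1,US=1,PS=0
  L1 @0x37[15] → 0x76004  P=0,RW=0,US=1,PS=0
  ✗ PAGE_NOT_PRESENT  [2 reads]
#5 VA=0xC1C07908 (r,kernel):
  L0 @0x1F[3] → 0x38007  P=1,RW=1,US=1,PS=0
  L1 @0x38[14] → 0x3C007  P=1,RW=1,US=1,PS=0
  L2 @0x3C[7] → 0x3F007  P=1,RW=1,US=1,PS=0
  → PA=0x3F908  (3 entries read)
#6 VA=0x4C1C0FA5C (w,kernel):
  L0 @0x1F[19] → 0x42007  P=1,RW=1,US=1,PS=0
  L1 @0x42[14] → 0x45007  P=1,RW=1,US=1,PS=0
  L2 @0x45[15] → 0x49007  P=1,RW=1,US=1,PS=0
  → PA=0x49A5C  (3 entries read)

Access #4 fault: PAGE_NOT_PRESENT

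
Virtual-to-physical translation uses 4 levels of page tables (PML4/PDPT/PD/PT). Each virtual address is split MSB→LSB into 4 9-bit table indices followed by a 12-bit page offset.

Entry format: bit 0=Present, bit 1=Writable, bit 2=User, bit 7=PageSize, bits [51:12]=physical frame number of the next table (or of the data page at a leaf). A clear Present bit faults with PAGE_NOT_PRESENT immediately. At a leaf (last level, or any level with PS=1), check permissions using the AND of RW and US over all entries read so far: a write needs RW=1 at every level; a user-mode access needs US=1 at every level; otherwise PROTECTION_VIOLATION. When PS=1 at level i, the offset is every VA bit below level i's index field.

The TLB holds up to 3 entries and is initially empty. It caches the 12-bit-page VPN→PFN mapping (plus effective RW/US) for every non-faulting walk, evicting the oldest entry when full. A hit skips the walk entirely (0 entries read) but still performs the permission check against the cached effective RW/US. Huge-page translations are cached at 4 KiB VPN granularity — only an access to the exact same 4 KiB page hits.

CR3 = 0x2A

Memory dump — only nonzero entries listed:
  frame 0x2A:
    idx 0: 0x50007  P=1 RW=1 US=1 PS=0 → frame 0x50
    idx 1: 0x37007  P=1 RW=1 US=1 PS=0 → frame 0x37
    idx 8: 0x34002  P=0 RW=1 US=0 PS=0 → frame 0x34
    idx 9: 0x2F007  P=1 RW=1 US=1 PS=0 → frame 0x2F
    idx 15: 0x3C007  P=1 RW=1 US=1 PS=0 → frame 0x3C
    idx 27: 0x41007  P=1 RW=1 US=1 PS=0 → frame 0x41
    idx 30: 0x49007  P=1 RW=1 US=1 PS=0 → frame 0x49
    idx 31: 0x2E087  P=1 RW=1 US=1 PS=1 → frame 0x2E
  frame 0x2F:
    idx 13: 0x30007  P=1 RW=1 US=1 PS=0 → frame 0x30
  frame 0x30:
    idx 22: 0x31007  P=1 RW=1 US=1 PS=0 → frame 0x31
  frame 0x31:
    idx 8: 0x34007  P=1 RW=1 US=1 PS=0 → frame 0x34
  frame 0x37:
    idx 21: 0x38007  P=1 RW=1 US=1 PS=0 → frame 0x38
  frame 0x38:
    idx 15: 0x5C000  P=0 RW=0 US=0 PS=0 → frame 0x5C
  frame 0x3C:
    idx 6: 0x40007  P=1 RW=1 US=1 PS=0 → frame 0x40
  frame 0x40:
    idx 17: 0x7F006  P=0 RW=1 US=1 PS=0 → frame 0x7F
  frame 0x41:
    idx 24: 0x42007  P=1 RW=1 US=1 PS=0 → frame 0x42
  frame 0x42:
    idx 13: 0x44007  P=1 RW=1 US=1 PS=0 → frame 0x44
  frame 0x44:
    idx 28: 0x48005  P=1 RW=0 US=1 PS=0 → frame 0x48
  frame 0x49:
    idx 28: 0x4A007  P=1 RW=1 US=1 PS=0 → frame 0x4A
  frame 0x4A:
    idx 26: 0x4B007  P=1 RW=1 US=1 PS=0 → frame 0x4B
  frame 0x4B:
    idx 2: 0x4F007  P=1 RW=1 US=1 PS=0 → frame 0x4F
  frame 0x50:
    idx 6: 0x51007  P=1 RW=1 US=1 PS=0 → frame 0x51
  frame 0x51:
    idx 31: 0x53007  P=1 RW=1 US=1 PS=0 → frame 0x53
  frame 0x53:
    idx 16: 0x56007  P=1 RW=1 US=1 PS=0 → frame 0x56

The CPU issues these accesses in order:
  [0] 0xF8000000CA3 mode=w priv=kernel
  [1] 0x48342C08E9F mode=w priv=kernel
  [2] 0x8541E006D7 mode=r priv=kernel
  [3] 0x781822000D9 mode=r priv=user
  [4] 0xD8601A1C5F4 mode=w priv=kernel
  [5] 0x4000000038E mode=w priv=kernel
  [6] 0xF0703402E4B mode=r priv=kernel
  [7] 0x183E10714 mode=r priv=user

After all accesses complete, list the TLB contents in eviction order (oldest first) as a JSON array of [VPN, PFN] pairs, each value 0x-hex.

Per-access translation:
#0 VA=0xF8000000CA3 (w,kernel):
  lvl0: tbl 0x2A, slot 31 ⇒ 0x2E087 (P1/RW1/US1/PS1)
  ⇒ phys 0x2ECA3 (huge @L0)  [1 reads]
#1 VA=0x48342C08E9F (w,kernel):
  lvl0: tbl 0x2A, slot 9 ⇒ 0x2F007 (P1/RW1/US1/PS0)
  lvl1: tbl 0x2F, slot 13 ⇒ 0x30007 (P1/RW1/US1/PS0)
  lvl2: tbl 0x30, slot 22 ⇒ 0x31007 (P1/RW1/US1/PS0)
  lvl3: tbl 0x31, slot 8 ⇒ 0x34007 (P1/RW1/US1/PS0)
  ⇒ phys 0x34E9F  [4 reads]
#2 VA=0x8541E006D7 (r,kernel):
  lvl0: tbl 0x2A, slot 1 ⇒ 0x37007 (P1/RW1/US1/PS0)
  lvl1: tbl 0x37, slot 21 ⇒ 0x38007 (P1/RW1/US1/PS0)
  lvl2: tbl 0x38, slot 15 ⇒ 0x5C000 (P0/RW0/US0/PS0)
  ✗ PAGE_NOT_PRESENT  [3 reads]
#3 VA=0x781822000D9 (r,user):
  lvl0: tbl 0x2A, slot 15 ⇒ 0x3C007 (P1/RW1/US1/PS0)
  lvl1: tbl 0x3C, slot 6 ⇒ 0x40007 (P1/RW1/US1/PS0)
  lvl2: tbl 0x40, slot 17 ⇒ 0x7F006 (P0/RW1/US1/PS0)
  ✗ PAGE_NOT_PRESENT  [3 reads]
#4 VA=0xD8601A1C5F4 (w,kernel):
  lvl0: tbl 0x2A, slot 27 ⇒ 0x41007 (P1/RW1/US1/PS0)
  lvl1: tbl 0x41, slot 24 ⇒ 0x42007 (P1/RW1/US1/PS0)
  lvl2: tbl 0x42, slot 13 ⇒ 0x44007 (P1/RW1/US1/PS0)
  lvl3: tbl 0x44, slot 28 ⇒ 0x48005 (P1/RW0/US1/PS0)
  ✗ PROTECTION_VIOLATION  [4 reads]
#5 VA=0x4000000038E (w,kernel):
  lvl0: tbl 0x2A, slot 8 ⇒ 0x34002 (P0/RW1/US0/PS0)
  ✗ PAGE_NOT_PRESENT  [1 reads]
#6 VA=0xF0703402E4B (r,kernel):
  lvl0: tbl 0x2A, slot 30 ⇒ 0x49007 (P1/RW1/US1/PS0)
  lvl1: tbl 0x49, slot 28 ⇒ 0x4A007 (P1/RW1/US1/PS0)
  lvl2: tbl 0x4A, slot 26 ⇒ 0x4B007 (P1/RW1/US1/PS0)
  lvl3: tbl 0x4B, slot 2 ⇒ 0x4F007 (P1/RW1/US1/PS0)
  ⇒ phys 0x4FE4B  [4 reads]
#7 VA=0x183E10714 (r,user):
  lvl0: tbl 0x2A, slot 0 ⇒ 0x50007 (P1/RW1/US1/PS0)
  lvl1: tbl 0x50, slot 6 ⇒ 0x51007 (P1/RW1/US1/PS0)
  lvl2: tbl 0x51, slot 31 ⇒ 0x53007 (P1/RW1/US1/PS0)
  lvl3: tbl 0x53, slot 16 ⇒ 0x56007 (P1/RW1/US1/PS0)
  ⇒ phys 0x56714  [4 reads]

TLB: [["0x48342C08", "0x34"], ["0xF0703402", "0x4F"], ["0x183E10", "0x56"]]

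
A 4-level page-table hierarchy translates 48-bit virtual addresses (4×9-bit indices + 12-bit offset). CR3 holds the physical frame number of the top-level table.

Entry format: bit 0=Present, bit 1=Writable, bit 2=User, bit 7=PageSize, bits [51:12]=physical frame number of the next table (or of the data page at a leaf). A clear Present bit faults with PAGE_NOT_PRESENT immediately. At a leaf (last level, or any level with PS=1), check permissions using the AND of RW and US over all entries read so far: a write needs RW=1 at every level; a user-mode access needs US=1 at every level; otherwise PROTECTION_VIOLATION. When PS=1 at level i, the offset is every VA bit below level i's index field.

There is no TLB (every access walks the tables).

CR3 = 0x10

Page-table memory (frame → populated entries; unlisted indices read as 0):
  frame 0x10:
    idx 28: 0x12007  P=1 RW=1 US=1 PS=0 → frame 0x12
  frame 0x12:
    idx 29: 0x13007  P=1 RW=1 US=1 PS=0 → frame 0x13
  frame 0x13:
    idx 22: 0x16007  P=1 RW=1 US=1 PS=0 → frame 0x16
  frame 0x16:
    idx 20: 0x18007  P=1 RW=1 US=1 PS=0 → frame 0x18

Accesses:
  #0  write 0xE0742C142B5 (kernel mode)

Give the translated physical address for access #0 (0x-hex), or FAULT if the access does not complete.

Trace:
#0 VA=0xE0742C142B5 (w,kernel):
  L0 @0x10[28] → 0x12007  P=1,RW=1,US=1,PS=0
  L1 @0x12[29] → 0x13007  P=1,RW=1,US=1,PS=0
  L2 @0x13[22] → 0x16007  P=1,RW=1,US=1,PS=0
  L3 @0x16[20] → 0x18007  P=1,RW=1,US=1,PS=0
  ⇒ phys 0x182B5  [4 reads]

Access #0 PA: 0x182B5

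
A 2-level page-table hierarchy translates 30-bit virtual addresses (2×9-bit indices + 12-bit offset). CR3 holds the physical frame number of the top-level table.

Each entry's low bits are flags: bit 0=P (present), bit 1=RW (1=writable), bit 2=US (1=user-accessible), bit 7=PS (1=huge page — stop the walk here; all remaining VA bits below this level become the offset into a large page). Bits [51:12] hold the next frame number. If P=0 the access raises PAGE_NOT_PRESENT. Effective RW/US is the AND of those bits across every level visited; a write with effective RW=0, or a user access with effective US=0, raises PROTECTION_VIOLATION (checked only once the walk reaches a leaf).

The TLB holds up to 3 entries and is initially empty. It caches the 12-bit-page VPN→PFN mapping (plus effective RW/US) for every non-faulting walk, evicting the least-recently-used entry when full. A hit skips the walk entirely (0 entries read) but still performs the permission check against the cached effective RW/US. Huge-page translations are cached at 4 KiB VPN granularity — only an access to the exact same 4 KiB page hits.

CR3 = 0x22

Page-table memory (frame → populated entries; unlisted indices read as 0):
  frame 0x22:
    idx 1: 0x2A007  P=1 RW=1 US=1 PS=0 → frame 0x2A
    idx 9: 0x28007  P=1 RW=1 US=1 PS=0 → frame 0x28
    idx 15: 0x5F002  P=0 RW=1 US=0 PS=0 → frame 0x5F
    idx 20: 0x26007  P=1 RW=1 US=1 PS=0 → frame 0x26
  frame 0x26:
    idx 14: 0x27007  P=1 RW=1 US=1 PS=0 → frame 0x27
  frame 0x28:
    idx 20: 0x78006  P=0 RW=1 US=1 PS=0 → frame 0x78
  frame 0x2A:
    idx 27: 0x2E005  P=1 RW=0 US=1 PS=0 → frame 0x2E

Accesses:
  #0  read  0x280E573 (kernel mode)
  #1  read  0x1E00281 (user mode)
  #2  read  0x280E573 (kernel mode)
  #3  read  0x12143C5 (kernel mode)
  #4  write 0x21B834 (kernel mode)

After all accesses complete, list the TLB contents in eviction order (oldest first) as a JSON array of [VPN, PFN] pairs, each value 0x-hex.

Per-access translation:
#0 VA=0x280E573 (r,kernel):
  L0 @0x22[20] → 0x26007  P=1,RW=1,US=1,PS=0
  L1 @0x26[14] → 0x27007  P=1,RW=1,US=1,PS=0
  ⇒ phys 0x27573  [2 reads]
#1 VA=0x1E00281 (r,user):
  L0 @0x22[15] → 0x5F002  P=0,RW=1,US=0,PS=0
  → PAGE_NOT_PRESENT  (1 entries read)
#2 VA=0x280E573 (r,kernel):
  TLB hit vpn=0x280E → PA=0x27573
#3 VA=0x12143C5 (r,kernel):
  L0 @0x22[9] → 0x28007  P=1,RW=1,US=1,PS=0
  L1 @0x28[20] → 0x78006  P=0,RW=1,US=1,PS=0
  → PAGE_NOT_PRESENT  (2 entries read)
#4 VA=0x21B834 (w,kernel):
  L0 @0x22[1] → 0x2A007  P=1,RW=1,US=1,PS=0
  L1 @0x2A[27] → 0x2E005  P=1,RW=0,US=1,PS=0
  → PROTECTION_VIOLATION  (2 entries read)

TLB: [["0x280E", "0x27"]]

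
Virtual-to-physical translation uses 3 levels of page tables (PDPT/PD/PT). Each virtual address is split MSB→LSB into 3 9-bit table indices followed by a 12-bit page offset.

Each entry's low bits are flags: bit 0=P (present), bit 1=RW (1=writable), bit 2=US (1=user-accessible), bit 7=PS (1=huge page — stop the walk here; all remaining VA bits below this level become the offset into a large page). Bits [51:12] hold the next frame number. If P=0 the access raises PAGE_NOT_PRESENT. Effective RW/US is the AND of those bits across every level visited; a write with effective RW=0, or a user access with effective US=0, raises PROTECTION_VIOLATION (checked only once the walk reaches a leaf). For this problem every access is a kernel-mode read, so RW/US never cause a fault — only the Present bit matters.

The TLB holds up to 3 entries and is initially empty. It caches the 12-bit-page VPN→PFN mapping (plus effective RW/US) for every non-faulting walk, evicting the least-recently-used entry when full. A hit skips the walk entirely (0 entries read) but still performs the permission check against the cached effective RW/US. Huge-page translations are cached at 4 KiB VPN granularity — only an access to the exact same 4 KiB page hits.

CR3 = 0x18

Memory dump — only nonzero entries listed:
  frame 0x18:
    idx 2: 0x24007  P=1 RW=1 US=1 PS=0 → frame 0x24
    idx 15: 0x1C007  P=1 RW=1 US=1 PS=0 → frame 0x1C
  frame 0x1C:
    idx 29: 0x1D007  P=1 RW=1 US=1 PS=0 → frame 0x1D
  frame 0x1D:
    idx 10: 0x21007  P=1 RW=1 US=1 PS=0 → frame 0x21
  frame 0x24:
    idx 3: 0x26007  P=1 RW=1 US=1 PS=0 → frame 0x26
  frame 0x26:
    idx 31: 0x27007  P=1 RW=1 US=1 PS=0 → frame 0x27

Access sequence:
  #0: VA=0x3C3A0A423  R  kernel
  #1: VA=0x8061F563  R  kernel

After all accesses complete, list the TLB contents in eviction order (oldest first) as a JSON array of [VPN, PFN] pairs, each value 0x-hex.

Per-access translation:
#0 VA=0x3C3A0A423 (r,kernel):
  [0] read 0x18 idx=15: raw=0x1C007 flags P=1 W=1 U=1 S=0
  [1] read 0x1C idx=29: raw=0x1D007 flags P=1 W=1 U=1 S=0
  [2] read 0x1D idx=10: raw=0x21007 flags P=1 W=1 U=1 S=0
  → PA=0x21423  (3 entries read)
#1 VA=0x8061F563 (r,kernel):
  [0] read 0x18 idx=2: raw=0x24007 flags P=1 W=1 U=1 S=0
  [1] read 0x24 idx=3: raw=0x26007 flags P=1 W=1 U=1 S=0
  [2] read 0x26 idx=31: raw=0x27007 flags P=1 W=1 U=1 S=0
  → PA=0x27563  (3 entries read)

TLB: [["0x3C3A0A", "0x21"], ["0x8061F", "0x27"]]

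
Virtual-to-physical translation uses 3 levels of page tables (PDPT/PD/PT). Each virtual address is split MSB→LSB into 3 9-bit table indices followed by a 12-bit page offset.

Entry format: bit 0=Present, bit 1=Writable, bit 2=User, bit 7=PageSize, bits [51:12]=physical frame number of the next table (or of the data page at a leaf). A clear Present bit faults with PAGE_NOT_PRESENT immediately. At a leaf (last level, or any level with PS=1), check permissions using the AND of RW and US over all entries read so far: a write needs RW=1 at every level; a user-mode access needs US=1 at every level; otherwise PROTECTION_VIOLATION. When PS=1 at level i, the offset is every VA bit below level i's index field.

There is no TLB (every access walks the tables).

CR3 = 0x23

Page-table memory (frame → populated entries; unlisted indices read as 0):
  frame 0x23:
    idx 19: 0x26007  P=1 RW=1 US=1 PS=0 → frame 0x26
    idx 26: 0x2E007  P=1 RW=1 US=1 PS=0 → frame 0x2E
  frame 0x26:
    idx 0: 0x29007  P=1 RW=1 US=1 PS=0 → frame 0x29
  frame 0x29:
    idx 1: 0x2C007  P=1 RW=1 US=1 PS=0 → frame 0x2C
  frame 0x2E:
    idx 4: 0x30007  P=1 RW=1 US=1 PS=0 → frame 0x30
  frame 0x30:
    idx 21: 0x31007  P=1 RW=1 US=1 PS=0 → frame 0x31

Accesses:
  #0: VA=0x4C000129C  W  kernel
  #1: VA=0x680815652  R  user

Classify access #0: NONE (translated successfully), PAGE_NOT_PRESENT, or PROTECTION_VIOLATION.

Trace:
#0 VA=0x4C000129C (w,kernel):
  L0: frame=0x23 idx=19 entry=0x26007 [P=1 RW=1 US=1 PS=0]
  L1: frame=0x26 idx=0 entry=0x29007 [P=1 RW=1 US=1 PS=0]
  L2: frame=0x29 idx=1 entry=0x2C007 [P=1 RW=1 US=1 PS=0]
  ✓ 0x2C29C  — 3 lookups
#1 VA=0x680815652 (r,user):
  L0: frame=0x23 idx=26 entry=0x2E007 [P=1 RW=1 US=1 PS=0]
  L1: frame=0x2E idx=4 entry=0x30007 [P=1 RW=1 US=1 PS=0]
  L2: frame=0x30 idx=21 entry=0x31007 [P=1 RW=1 US=1 PS=0]
  ✓ 0x31652  — 3 lookups

Access #0 fault: NONE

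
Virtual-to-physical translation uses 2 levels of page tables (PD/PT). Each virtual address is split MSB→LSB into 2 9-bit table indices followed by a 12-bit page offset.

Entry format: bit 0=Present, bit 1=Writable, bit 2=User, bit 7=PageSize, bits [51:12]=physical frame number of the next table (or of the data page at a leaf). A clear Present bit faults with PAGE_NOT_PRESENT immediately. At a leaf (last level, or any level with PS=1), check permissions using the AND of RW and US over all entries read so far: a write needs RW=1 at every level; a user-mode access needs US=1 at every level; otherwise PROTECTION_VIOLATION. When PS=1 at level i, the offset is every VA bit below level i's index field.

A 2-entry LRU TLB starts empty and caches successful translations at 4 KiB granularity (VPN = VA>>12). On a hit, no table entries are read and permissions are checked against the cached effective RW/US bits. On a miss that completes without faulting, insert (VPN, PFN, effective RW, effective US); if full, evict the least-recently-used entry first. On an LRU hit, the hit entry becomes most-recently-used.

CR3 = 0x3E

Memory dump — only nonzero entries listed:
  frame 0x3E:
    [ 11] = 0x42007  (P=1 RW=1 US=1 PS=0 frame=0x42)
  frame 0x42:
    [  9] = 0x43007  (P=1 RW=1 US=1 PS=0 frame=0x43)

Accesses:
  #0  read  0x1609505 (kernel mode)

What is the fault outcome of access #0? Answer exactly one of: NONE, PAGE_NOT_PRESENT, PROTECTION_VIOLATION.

Walk each access:
#0 VA=0x1609505 (r,kernel):
  L0 @0x3E[11] → 0x42007  P=1,RW=1,US=1,PS=0
  L1 @0x42[9] → 0x43007  P=1,RW=1,US=1,PS=0
  ⇒ phys 0x43505  [2 reads]

Access #0 fault: NONE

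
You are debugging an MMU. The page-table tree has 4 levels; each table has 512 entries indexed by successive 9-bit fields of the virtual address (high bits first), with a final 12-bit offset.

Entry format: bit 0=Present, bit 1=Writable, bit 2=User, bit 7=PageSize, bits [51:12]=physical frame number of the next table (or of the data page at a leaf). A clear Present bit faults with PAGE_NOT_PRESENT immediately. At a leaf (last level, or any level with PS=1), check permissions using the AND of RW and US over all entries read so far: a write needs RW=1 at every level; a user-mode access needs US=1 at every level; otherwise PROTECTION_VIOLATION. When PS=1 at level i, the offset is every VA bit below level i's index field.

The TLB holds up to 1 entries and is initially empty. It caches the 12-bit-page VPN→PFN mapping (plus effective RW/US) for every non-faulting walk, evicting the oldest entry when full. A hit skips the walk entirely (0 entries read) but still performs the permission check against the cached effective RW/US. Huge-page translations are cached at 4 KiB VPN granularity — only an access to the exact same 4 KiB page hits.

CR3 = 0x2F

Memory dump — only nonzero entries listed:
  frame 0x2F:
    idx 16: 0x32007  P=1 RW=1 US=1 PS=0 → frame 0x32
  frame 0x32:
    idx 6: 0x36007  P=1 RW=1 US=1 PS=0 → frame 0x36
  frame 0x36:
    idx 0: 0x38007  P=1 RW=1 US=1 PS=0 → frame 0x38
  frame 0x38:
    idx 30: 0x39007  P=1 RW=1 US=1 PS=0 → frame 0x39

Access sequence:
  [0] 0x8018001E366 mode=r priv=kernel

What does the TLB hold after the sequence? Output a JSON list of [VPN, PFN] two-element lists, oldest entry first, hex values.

Trace:
#0 VA=0x8018001E366 (r,kernel):
  L0: frame=0x2F idx=16 entry=0x32007 [P=1 RW=1 US=1 PS=0]
  L1: frame=0x32 idx=6 entry=0x36007 [P=1 RW=1 US=1 PS=0]
  L2: frame=0x36 idx=0 entry=0x38007 [P=1 RW=1 US=1 PS=0]
  L3: frame=0x38 idx=30 entry=0x39007 [P=1 RW=1 US=1 PS=0]
  ✓ 0x39366  — 4 lookups

TLB: [["0x8018001E", "0x39"]]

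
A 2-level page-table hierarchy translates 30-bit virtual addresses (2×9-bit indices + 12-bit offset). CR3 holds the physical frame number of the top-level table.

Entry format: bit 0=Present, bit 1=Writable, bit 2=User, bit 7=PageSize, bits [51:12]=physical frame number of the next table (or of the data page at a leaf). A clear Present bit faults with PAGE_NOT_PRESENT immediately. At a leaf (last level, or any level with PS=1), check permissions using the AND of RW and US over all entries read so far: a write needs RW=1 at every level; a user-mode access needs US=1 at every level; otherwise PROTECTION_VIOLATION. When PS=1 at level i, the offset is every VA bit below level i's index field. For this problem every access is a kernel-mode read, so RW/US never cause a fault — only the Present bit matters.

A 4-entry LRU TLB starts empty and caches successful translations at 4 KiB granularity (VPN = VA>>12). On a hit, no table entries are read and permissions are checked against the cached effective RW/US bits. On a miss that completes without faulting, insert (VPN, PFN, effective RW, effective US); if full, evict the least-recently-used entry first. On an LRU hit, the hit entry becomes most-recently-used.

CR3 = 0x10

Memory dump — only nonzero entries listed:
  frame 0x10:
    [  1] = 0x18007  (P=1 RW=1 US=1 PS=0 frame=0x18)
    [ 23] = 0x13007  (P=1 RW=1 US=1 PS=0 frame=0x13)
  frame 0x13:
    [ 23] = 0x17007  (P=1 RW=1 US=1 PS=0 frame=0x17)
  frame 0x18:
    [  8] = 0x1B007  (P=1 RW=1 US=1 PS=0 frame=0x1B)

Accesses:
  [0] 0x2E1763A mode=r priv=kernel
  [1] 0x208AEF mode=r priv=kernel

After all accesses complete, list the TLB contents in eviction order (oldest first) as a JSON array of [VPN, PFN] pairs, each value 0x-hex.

Trace:
#0 VA=0x2E1763A (r,kernel):
  L0: frame=0x10 idx=23 entry=0x13007 [P=1 RW=1 US=1 PS=0]
  L1: frame=0x13 idx=23 entry=0x17007 [P=1 RW=1 US=1 PS=0]
  → PA=0x1763A  (2 entries read)
#1 VA=0x208AEF (r,kernel):
  L0: frame=0x10 idx=1 entry=0x18007 [P=1 RW=1 US=1 PS=0]
  L1: frame=0x18 idx=8 entry=0x1B007 [P=1 RW=1 US=1 PS=0]
  → PA=0x1BAEF  (2 entries read)

TLB: [["0x2E17", "0x17"], ["0x208", "0x1B"]]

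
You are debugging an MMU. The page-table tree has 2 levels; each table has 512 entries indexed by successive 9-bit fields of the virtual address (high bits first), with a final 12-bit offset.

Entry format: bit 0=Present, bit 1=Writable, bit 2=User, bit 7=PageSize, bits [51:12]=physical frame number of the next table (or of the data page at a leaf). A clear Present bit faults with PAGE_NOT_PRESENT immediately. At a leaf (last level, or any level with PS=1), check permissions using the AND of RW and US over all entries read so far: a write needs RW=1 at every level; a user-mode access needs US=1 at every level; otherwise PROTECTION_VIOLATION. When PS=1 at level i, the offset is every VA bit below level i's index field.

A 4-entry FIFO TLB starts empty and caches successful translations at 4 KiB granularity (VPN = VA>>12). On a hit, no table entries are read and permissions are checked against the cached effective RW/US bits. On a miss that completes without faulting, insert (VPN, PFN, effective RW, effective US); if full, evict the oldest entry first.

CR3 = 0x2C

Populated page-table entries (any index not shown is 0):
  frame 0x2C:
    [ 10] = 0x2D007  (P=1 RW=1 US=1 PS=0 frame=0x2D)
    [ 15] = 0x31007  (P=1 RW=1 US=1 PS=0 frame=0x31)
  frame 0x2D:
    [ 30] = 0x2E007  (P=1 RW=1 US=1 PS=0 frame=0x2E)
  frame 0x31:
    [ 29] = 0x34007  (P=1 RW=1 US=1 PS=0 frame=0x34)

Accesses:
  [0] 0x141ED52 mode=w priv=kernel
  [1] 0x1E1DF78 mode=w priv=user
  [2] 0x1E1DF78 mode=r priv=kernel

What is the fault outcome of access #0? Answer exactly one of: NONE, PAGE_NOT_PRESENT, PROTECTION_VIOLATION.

Per-access translation:
#0 VA=0x141ED52 (w,kernel):
  L0 @0x2C[10] → 0x2D007  P=1,RW=1,US=1,PS=0
  L1 @0x2D[30] → 0x2E007  P=1,RW=1,US=1,PS=0
  ✓ 0x2ED52  — 2 lookups
#1 VA=0x1E1DF78 (w,user):
  L0 @0x2C[15] → 0x31007  P=1,RW=1,US=1,PS=0
  L1 @0x31[29] → 0x34007  P=1,RW=1,US=1,PS=0
  ✓ 0x34F78  — 2 lookups
#2 VA=0x1E1DF78 (r,kernel):
  TLB hit vpn=0x1E1D → PA=0x34F78

Access #0 fault: NONE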